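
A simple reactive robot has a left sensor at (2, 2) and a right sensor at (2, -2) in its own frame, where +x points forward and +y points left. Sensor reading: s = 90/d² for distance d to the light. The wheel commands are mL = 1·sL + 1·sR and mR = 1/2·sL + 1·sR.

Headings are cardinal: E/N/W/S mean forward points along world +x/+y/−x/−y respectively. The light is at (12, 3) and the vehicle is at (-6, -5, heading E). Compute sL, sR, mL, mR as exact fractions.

left sensor world pos  = (-4, -3); dL² = 292
right sensor world pos = (-4, -7); dR² = 356
sL = 90/292 = 45/146
sR = 90/356 = 45/178
mL = 1·sL + 1·sR = 3645/6497
mR = 1/2·sL + 1·sR = 10575/25988

45/146 45/178 3645/6497 10575/25988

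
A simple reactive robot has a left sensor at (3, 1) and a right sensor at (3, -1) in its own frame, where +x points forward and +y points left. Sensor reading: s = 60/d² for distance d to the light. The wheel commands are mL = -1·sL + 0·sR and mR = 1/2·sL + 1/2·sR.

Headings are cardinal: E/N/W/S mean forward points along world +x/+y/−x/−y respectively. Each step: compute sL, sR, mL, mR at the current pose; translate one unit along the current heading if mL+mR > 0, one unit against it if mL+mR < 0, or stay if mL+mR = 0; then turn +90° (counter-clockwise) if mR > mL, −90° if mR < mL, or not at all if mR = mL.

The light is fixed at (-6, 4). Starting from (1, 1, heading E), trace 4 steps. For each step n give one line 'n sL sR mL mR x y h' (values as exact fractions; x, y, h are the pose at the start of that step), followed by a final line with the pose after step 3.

0 15/26 15/29 -15/26 825/1508 1 1 E
1 12/5 60/49 -12/5 444/245 0 1 N
2 30/17 10/3 -30/17 130/51 0 0 W
3 12/17 12/13 -12/17 180/221 -1 0 S
final -1 -1 E

n=0: pose=(1,1,E); sL=15/26, sR=15/29; mL=-15/26, mR=825/1508; mL+mR=-45/1508 → advance -1; mR−mL=1695/1508 → turn +1·90°
n=1: pose=(0,1,N); sL=12/5, sR=60/49; mL=-12/5, mR=444/245; mL+mR=-144/245 → advance -1; mR−mL=1032/245 → turn +1·90°
n=2: pose=(0,0,W); sL=30/17, sR=10/3; mL=-30/17, mR=130/51; mL+mR=40/51 → advance +1; mR−mL=220/51 → turn +1·90°
n=3: pose=(-1,0,S); sL=12/17, sR=12/13; mL=-12/17, mR=180/221; mL+mR=24/221 → advance +1; mR−mL=336/221 → turn +1·90°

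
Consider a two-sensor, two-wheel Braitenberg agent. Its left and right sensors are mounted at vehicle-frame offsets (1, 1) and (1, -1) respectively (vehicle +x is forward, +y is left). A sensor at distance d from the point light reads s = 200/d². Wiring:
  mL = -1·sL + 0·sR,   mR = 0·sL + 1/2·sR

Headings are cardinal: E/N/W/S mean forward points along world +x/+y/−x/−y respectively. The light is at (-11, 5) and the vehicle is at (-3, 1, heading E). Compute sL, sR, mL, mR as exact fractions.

left sensor world pos  = (-2, 2); dL² = 90
right sensor world pos = (-2, 0); dR² = 106
sL = 200/90 = 20/9
sR = 200/106 = 100/53
mL = -1·sL + 0·sR = -20/9
mR = 0·sL + 1/2·sR = 50/53

20/9 100/53 -20/9 50/53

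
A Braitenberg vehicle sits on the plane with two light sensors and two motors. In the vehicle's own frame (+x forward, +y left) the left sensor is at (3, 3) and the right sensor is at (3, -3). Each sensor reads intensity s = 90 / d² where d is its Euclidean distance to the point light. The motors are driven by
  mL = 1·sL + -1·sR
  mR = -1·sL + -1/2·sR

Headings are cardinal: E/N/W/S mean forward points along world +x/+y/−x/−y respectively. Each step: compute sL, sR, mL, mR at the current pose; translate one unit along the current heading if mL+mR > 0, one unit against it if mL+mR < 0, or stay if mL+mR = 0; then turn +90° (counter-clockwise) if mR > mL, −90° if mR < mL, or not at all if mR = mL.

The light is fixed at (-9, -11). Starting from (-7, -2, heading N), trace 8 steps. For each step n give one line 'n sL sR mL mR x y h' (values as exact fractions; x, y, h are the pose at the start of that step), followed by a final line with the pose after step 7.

n=0: pose=(-7,-2,N); sL=18/29, sR=90/169; mL=432/4901, mR=-4347/4901; mL+mR=-135/169 → advance -1; mR−mL=-4779/4901 → turn -1·90°
n=1: pose=(-7,-3,E); sL=45/73, sR=9/5; mL=-432/365, mR=-1107/730; mL+mR=-27/10 → advance -1; mR−mL=-243/730 → turn -1·90°
n=2: pose=(-8,-3,S); sL=90/41, sR=90/29; mL=-1080/1189, mR=-4455/1189; mL+mR=-135/29 → advance -1; mR−mL=-3375/1189 → turn -1·90°
n=3: pose=(-8,-2,W); sL=9/4, sR=45/74; mL=243/148, mR=-189/74; mL+mR=-135/148 → advance -1; mR−mL=-621/148 → turn -1·90°
n=4: pose=(-7,-2,N); sL=18/29, sR=90/169; mL=432/4901, mR=-4347/4901; mL+mR=-135/169 → advance -1; mR−mL=-4779/4901 → turn -1·90°
n=5: pose=(-7,-3,E); sL=45/73, sR=9/5; mL=-432/365, mR=-1107/730; mL+mR=-27/10 → advance -1; mR−mL=-243/730 → turn -1·90°
n=6: pose=(-8,-3,S); sL=90/41, sR=90/29; mL=-1080/1189, mR=-4455/1189; mL+mR=-135/29 → advance -1; mR−mL=-3375/1189 → turn -1·90°
n=7: pose=(-8,-2,W); sL=9/4, sR=45/74; mL=243/148, mR=-189/74; mL+mR=-135/148 → advance -1; mR−mL=-621/148 → turn -1·90°

0 18/29 90/169 432/4901 -4347/4901 -7 -2 N
1 45/73 9/5 -432/365 -1107/730 -7 -3 E
2 90/41 90/29 -1080/1189 -4455/1189 -8 -3 S
3 9/4 45/74 243/148 -189/74 -8 -2 W
4 18/29 90/169 432/4901 -4347/4901 -7 -2 N
5 45/73 9/5 -432/365 -1107/730 -7 -3 E
6 90/41 90/29 -1080/1189 -4455/1189 -8 -3 S
7 9/4 45/74 243/148 -189/74 -8 -2 W
final -7 -2 N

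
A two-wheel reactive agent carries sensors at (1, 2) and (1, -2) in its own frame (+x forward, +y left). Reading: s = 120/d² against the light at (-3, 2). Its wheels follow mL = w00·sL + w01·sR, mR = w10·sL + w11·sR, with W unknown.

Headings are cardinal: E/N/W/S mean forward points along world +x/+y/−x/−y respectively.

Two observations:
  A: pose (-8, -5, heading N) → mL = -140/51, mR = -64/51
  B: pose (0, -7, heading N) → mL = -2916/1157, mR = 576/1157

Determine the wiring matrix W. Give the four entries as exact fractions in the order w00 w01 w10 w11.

-1 -1/2 1 -1

obs A: pose=(-8,-5,N) → sL=24/17, sR=8/3, mL=-140/51, mR=-64/51
obs B: pose=(0,-7,N) → sL=24/13, sR=120/89, mL=-2916/1157, mR=576/1157
sensor matrix S = [[24/17, 8/3], [24/13, 120/89]]; det S = -59392/19669
solve [mL_A; mL_B] = S·[w00; w01] and [mR_A; mR_B] = S·[w10; w11]:
  w00 = -1, w01 = -1/2, w10 = 1, w11 = -1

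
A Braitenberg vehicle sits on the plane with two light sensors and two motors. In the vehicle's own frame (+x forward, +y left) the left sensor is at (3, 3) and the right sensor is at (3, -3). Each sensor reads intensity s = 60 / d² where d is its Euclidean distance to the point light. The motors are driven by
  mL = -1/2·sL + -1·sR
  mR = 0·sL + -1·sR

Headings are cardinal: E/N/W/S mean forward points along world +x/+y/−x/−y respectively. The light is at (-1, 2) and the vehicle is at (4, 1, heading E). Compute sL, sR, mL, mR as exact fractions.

left sensor world pos  = (7, 4); dL² = 68
right sensor world pos = (7, -2); dR² = 80
sL = 60/68 = 15/17
sR = 60/80 = 3/4
mL = -1/2·sL + -1·sR = -81/68
mR = 0·sL + -1·sR = -3/4

15/17 3/4 -81/68 -3/4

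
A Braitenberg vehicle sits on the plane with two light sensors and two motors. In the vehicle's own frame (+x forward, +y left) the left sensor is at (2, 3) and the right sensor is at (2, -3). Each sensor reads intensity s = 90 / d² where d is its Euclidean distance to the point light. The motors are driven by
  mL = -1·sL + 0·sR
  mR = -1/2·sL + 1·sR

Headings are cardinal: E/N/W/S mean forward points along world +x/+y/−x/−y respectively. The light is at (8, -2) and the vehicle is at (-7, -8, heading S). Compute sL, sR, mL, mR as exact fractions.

45/104 45/194 -45/104 315/20176

left sensor world pos  = (-4, -10); dL² = 208
right sensor world pos = (-10, -10); dR² = 388
sL = 90/208 = 45/104
sR = 90/388 = 45/194
mL = -1·sL + 0·sR = -45/104
mR = -1/2·sL + 1·sR = 315/20176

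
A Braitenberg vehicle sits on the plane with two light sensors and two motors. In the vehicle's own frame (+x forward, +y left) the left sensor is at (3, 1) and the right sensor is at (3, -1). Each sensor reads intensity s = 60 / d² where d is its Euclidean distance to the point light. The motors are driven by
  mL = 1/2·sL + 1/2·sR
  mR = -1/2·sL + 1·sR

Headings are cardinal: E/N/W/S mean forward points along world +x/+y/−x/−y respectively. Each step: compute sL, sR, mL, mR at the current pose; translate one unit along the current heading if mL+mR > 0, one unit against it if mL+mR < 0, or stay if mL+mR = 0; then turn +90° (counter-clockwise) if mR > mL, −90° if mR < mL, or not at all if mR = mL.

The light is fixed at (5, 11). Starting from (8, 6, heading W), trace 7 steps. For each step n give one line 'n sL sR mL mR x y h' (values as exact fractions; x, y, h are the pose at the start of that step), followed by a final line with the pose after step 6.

0 5/3 15/4 65/24 35/12 8 6 W
1 60/73 12/13 828/949 486/949 7 6 S
2 6/5 30/13 114/65 111/65 7 5 W
3 20/3 60/13 220/39 50/39 6 5 N
4 15/8 15/13 315/208 45/208 6 6 E
5 60/73 12/13 828/949 486/949 7 6 S
6 6/5 30/13 114/65 111/65 7 5 W
final 6 5 N

n=0: pose=(8,6,W); sL=5/3, sR=15/4; mL=65/24, mR=35/12; mL+mR=45/8 → advance +1; mR−mL=5/24 → turn +1·90°
n=1: pose=(7,6,S); sL=60/73, sR=12/13; mL=828/949, mR=486/949; mL+mR=18/13 → advance +1; mR−mL=-342/949 → turn -1·90°
n=2: pose=(7,5,W); sL=6/5, sR=30/13; mL=114/65, mR=111/65; mL+mR=45/13 → advance +1; mR−mL=-3/65 → turn -1·90°
n=3: pose=(6,5,N); sL=20/3, sR=60/13; mL=220/39, mR=50/39; mL+mR=90/13 → advance +1; mR−mL=-170/39 → turn -1·90°
n=4: pose=(6,6,E); sL=15/8, sR=15/13; mL=315/208, mR=45/208; mL+mR=45/26 → advance +1; mR−mL=-135/104 → turn -1·90°
n=5: pose=(7,6,S); sL=60/73, sR=12/13; mL=828/949, mR=486/949; mL+mR=18/13 → advance +1; mR−mL=-342/949 → turn -1·90°
n=6: pose=(7,5,W); sL=6/5, sR=30/13; mL=114/65, mR=111/65; mL+mR=45/13 → advance +1; mR−mL=-3/65 → turn -1·90°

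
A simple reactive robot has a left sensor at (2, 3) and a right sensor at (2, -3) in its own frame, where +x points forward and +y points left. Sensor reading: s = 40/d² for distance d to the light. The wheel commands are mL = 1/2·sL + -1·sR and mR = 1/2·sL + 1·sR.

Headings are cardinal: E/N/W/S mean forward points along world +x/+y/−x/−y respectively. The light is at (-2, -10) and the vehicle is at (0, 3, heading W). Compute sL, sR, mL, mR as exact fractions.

2/5 5/32 7/160 57/160

left sensor world pos  = (-2, 0); dL² = 100
right sensor world pos = (-2, 6); dR² = 256
sL = 40/100 = 2/5
sR = 40/256 = 5/32
mL = 1/2·sL + -1·sR = 7/160
mR = 1/2·sL + 1·sR = 57/160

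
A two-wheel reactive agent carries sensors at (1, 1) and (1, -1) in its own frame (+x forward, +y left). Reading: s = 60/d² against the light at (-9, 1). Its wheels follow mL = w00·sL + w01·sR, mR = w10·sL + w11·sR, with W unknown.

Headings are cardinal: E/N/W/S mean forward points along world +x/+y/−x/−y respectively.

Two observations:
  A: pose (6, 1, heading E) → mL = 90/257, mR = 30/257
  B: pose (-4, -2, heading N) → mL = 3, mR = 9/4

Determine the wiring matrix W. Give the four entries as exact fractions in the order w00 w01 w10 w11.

obs A: pose=(6,1,E) → sL=60/257, sR=60/257, mL=90/257, mR=30/257
obs B: pose=(-4,-2,N) → sL=3, sR=3/2, mL=3, mR=9/4
sensor matrix S = [[60/257, 60/257], [3, 3/2]]; det S = -90/257
solve [mL_A; mL_B] = S·[w00; w01] and [mR_A; mR_B] = S·[w10; w11]:
  w00 = 1/2, w01 = 1, w10 = 1, w11 = -1/2

1/2 1 1 -1/2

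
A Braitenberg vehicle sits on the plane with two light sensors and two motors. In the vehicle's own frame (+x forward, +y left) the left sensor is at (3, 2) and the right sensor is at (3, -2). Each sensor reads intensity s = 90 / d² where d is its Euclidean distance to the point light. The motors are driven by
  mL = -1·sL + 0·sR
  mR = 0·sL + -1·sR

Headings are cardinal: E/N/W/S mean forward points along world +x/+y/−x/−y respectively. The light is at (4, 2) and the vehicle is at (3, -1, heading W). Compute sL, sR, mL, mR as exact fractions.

left sensor world pos  = (0, -3); dL² = 41
right sensor world pos = (0, 1); dR² = 17
sL = 90/41 = 90/41
sR = 90/17 = 90/17
mL = -1·sL + 0·sR = -90/41
mR = 0·sL + -1·sR = -90/17

90/41 90/17 -90/41 -90/17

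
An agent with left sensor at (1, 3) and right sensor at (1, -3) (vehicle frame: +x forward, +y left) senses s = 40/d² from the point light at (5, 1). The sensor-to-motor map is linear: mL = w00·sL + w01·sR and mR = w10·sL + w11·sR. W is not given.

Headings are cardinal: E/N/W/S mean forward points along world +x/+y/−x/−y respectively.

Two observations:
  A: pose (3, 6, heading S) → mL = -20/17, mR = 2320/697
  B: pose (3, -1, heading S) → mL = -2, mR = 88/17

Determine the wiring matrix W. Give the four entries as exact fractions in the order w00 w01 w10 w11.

obs A: pose=(3,6,S) → sL=40/17, sR=40/41, mL=-20/17, mR=2320/697
obs B: pose=(3,-1,S) → sL=4, sR=20/17, mL=-2, mR=88/17
sensor matrix S = [[40/17, 40/41], [4, 20/17]]; det S = -13440/11849
solve [mL_A; mL_B] = S·[w00; w01] and [mR_A; mR_B] = S·[w10; w11]:
  w00 = -1/2, w01 = 0, w10 = 1, w11 = 1

-1/2 0 1 1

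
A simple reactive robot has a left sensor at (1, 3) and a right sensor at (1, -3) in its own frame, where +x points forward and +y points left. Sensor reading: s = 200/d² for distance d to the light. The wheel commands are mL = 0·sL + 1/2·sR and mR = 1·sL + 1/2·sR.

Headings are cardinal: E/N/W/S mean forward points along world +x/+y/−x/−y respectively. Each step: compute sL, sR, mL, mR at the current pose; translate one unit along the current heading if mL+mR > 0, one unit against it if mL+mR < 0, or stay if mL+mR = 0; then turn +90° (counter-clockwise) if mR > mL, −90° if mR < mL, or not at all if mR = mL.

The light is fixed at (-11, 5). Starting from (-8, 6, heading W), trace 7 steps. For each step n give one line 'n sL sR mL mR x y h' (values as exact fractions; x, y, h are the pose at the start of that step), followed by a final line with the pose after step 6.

0 25 10 5 30 -8 6 W
1 8 200 100 108 -9 6 S
2 100/9 100/9 50/9 50/3 -9 5 E
3 200 200/37 100/37 7500/37 -8 5 N
4 25 10 5 30 -8 6 W
5 8 200 100 108 -9 6 S
6 100/9 100/9 50/9 50/3 -9 5 E
final -8 5 N

n=0: pose=(-8,6,W); sL=25, sR=10; mL=5, mR=30; mL+mR=35 → advance +1; mR−mL=25 → turn +1·90°
n=1: pose=(-9,6,S); sL=8, sR=200; mL=100, mR=108; mL+mR=208 → advance +1; mR−mL=8 → turn +1·90°
n=2: pose=(-9,5,E); sL=100/9, sR=100/9; mL=50/9, mR=50/3; mL+mR=200/9 → advance +1; mR−mL=100/9 → turn +1·90°
n=3: pose=(-8,5,N); sL=200, sR=200/37; mL=100/37, mR=7500/37; mL+mR=7600/37 → advance +1; mR−mL=200 → turn +1·90°
n=4: pose=(-8,6,W); sL=25, sR=10; mL=5, mR=30; mL+mR=35 → advance +1; mR−mL=25 → turn +1·90°
n=5: pose=(-9,6,S); sL=8, sR=200; mL=100, mR=108; mL+mR=208 → advance +1; mR−mL=8 → turn +1·90°
n=6: pose=(-9,5,E); sL=100/9, sR=100/9; mL=50/9, mR=50/3; mL+mR=200/9 → advance +1; mR−mL=100/9 → turn +1·90°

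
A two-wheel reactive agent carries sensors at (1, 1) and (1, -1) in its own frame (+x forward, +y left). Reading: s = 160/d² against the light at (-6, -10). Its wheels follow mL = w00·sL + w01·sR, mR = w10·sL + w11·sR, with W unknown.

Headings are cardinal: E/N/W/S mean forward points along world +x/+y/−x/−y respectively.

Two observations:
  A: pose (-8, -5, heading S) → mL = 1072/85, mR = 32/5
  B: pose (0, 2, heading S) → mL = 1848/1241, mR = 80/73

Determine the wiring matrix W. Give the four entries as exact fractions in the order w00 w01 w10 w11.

obs A: pose=(-8,-5,S) → sL=160/17, sR=32/5, mL=1072/85, mR=32/5
obs B: pose=(0,2,S) → sL=16/17, sR=80/73, mL=1848/1241, mR=80/73
sensor matrix S = [[160/17, 32/5], [16/17, 80/73]]; det S = 26624/6205
solve [mL_A; mL_B] = S·[w00; w01] and [mR_A; mR_B] = S·[w10; w11]:
  w00 = 1, w01 = 1/2, w10 = 0, w11 = 1

1 1/2 0 1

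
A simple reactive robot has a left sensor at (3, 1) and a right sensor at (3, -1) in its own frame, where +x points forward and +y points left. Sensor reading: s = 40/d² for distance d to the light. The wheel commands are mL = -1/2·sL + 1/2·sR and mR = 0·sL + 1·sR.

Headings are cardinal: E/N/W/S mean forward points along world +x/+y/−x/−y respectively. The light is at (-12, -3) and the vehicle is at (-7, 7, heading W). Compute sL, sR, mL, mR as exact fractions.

left sensor world pos  = (-10, 6); dL² = 85
right sensor world pos = (-10, 8); dR² = 125
sL = 40/85 = 8/17
sR = 40/125 = 8/25
mL = -1/2·sL + 1/2·sR = -32/425
mR = 0·sL + 1·sR = 8/25

8/17 8/25 -32/425 8/25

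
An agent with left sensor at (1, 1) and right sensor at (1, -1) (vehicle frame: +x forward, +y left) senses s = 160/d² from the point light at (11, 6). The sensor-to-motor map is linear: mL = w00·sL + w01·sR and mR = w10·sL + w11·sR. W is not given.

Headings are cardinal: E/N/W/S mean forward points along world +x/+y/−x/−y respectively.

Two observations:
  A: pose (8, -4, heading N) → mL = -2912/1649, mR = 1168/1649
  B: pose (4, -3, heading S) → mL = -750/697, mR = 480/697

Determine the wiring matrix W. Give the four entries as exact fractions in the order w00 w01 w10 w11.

-1/2 -1/2 1 -1/2

obs A: pose=(8,-4,N) → sL=160/97, sR=32/17, mL=-2912/1649, mR=1168/1649
obs B: pose=(4,-3,S) → sL=20/17, sR=40/41, mL=-750/697, mR=480/697
sensor matrix S = [[160/97, 32/17], [20/17, 40/41]]; det S = -695680/1149353
solve [mL_A; mL_B] = S·[w00; w01] and [mR_A; mR_B] = S·[w10; w11]:
  w00 = -1/2, w01 = -1/2, w10 = 1, w11 = -1/2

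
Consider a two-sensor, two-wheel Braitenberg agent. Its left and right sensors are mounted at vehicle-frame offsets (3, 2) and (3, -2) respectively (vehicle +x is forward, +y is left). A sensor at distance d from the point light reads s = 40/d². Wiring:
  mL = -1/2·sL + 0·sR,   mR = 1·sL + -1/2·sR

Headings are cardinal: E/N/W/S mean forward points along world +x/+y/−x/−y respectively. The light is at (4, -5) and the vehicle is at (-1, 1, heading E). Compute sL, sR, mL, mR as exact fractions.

10/17 2 -5/17 -7/17

left sensor world pos  = (2, 3); dL² = 68
right sensor world pos = (2, -1); dR² = 20
sL = 40/68 = 10/17
sR = 40/20 = 2
mL = -1/2·sL + 0·sR = -5/17
mR = 1·sL + -1/2·sR = -7/17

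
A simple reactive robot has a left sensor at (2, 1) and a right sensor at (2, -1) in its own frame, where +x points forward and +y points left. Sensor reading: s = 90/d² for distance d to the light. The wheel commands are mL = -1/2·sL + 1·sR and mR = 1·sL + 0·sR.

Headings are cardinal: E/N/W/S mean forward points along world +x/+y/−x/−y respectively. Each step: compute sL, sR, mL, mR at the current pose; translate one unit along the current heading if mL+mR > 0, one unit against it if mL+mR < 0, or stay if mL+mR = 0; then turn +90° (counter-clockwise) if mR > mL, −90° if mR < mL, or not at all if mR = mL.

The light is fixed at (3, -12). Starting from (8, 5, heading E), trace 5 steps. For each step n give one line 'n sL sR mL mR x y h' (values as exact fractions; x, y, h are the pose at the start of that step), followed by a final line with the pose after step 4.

0 90/373 18/61 3969/22753 90/373 8 5 E
1 45/193 9/41 1629/15826 45/193 9 5 N
2 18/61 90/377 2097/22997 18/61 9 6 W
3 45/146 45/136 1755/9928 45/146 8 6 S
4 90/373 18/61 3969/22753 90/373 8 5 E
final 9 5 N

n=0: pose=(8,5,E); sL=90/373, sR=18/61; mL=3969/22753, mR=90/373; mL+mR=9459/22753 → advance +1; mR−mL=1521/22753 → turn +1·90°
n=1: pose=(9,5,N); sL=45/193, sR=9/41; mL=1629/15826, mR=45/193; mL+mR=5319/15826 → advance +1; mR−mL=2061/15826 → turn +1·90°
n=2: pose=(9,6,W); sL=18/61, sR=90/377; mL=2097/22997, mR=18/61; mL+mR=8883/22997 → advance +1; mR−mL=4689/22997 → turn +1·90°
n=3: pose=(8,6,S); sL=45/146, sR=45/136; mL=1755/9928, mR=45/146; mL+mR=4815/9928 → advance +1; mR−mL=1305/9928 → turn +1·90°
n=4: pose=(8,5,E); sL=90/373, sR=18/61; mL=3969/22753, mR=90/373; mL+mR=9459/22753 → advance +1; mR−mL=1521/22753 → turn +1·90°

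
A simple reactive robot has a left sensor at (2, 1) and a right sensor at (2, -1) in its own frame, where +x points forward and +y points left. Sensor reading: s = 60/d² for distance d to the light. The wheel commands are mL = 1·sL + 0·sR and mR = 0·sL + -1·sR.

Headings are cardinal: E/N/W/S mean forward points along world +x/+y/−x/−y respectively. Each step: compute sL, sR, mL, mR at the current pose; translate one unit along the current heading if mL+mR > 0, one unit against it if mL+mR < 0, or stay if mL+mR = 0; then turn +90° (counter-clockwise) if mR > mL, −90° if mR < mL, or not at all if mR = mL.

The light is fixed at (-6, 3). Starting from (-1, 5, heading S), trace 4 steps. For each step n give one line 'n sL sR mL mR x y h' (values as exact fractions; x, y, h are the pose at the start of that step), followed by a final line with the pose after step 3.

n=0: pose=(-1,5,S); sL=5/3, sR=15/4; mL=5/3, mR=-15/4; mL+mR=-25/12 → advance -1; mR−mL=-65/12 → turn -1·90°
n=1: pose=(-1,6,W); sL=60/13, sR=12/5; mL=60/13, mR=-12/5; mL+mR=144/65 → advance +1; mR−mL=-456/65 → turn -1·90°
n=2: pose=(-2,6,N); sL=30/17, sR=6/5; mL=30/17, mR=-6/5; mL+mR=48/85 → advance +1; mR−mL=-252/85 → turn -1·90°
n=3: pose=(-2,7,E); sL=60/61, sR=4/3; mL=60/61, mR=-4/3; mL+mR=-64/183 → advance -1; mR−mL=-424/183 → turn -1·90°

0 5/3 15/4 5/3 -15/4 -1 5 S
1 60/13 12/5 60/13 -12/5 -1 6 W
2 30/17 6/5 30/17 -6/5 -2 6 N
3 60/61 4/3 60/61 -4/3 -2 7 E
final -3 7 S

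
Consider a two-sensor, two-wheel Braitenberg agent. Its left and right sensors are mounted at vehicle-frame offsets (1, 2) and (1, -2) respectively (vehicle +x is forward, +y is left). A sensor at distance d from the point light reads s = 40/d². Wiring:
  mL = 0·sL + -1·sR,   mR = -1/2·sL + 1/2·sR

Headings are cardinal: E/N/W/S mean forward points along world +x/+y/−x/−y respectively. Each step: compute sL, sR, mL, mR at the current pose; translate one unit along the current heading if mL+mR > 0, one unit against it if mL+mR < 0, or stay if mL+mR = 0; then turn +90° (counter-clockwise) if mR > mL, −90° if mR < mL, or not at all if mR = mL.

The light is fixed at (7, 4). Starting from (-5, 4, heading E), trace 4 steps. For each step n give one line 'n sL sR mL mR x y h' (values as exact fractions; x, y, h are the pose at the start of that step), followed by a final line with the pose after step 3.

0 8/25 8/25 -8/25 0 -5 4 E
1 20/113 20/61 -20/61 520/6893 -6 4 N
2 8/41 40/197 -40/197 32/8077 -6 3 W
3 5/13 1/5 -1/5 -6/65 -5 3 S
final -5 4 E

n=0: pose=(-5,4,E); sL=8/25, sR=8/25; mL=-8/25, mR=0; mL+mR=-8/25 → advance -1; mR−mL=8/25 → turn +1·90°
n=1: pose=(-6,4,N); sL=20/113, sR=20/61; mL=-20/61, mR=520/6893; mL+mR=-1740/6893 → advance -1; mR−mL=2780/6893 → turn +1·90°
n=2: pose=(-6,3,W); sL=8/41, sR=40/197; mL=-40/197, mR=32/8077; mL+mR=-1608/8077 → advance -1; mR−mL=1672/8077 → turn +1·90°
n=3: pose=(-5,3,S); sL=5/13, sR=1/5; mL=-1/5, mR=-6/65; mL+mR=-19/65 → advance -1; mR−mL=7/65 → turn +1·90°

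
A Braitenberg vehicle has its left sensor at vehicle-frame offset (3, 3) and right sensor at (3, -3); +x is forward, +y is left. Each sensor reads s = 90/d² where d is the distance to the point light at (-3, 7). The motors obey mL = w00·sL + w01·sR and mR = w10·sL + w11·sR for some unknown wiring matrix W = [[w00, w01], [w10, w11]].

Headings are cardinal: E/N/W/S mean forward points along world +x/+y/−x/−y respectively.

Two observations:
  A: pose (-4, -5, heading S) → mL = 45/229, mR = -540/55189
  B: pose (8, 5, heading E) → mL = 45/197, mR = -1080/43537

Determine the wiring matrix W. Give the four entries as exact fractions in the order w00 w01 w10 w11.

obs A: pose=(-4,-5,S) → sL=90/229, sR=90/241, mL=45/229, mR=-540/55189
obs B: pose=(8,5,E) → sL=90/197, sR=90/221, mL=45/197, mR=-1080/43537
sensor matrix S = [[90/229, 90/241], [90/197, 90/221]]; det S = -25369200/2402763493
solve [mL_A; mL_B] = S·[w00; w01] and [mR_A; mR_B] = S·[w10; w11]:
  w00 = 1/2, w01 = 0, w10 = -1/2, w11 = 1/2

1/2 0 -1/2 1/2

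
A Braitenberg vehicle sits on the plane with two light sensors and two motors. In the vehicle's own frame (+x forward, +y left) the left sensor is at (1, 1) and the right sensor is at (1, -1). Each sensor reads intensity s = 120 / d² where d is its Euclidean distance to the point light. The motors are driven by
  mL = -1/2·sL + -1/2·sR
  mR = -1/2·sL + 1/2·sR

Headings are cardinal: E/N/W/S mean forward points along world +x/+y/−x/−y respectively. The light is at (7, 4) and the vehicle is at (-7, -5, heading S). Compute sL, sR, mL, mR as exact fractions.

left sensor world pos  = (-6, -6); dL² = 269
right sensor world pos = (-8, -6); dR² = 325
sL = 120/269 = 120/269
sR = 120/325 = 24/65
mL = -1/2·sL + -1/2·sR = -7128/17485
mR = -1/2·sL + 1/2·sR = -672/17485

120/269 24/65 -7128/17485 -672/17485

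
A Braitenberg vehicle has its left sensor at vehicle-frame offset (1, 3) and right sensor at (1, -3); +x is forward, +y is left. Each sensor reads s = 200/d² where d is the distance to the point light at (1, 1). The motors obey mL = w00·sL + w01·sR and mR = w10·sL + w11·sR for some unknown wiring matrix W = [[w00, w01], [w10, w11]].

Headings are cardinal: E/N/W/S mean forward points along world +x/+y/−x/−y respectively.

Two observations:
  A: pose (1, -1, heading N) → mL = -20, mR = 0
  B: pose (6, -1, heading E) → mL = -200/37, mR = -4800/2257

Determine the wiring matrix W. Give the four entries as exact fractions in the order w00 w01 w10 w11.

obs A: pose=(1,-1,N) → sL=20, sR=20, mL=-20, mR=0
obs B: pose=(6,-1,E) → sL=200/37, sR=200/61, mL=-200/37, mR=-4800/2257
sensor matrix S = [[20, 20], [200/37, 200/61]]; det S = -96000/2257
solve [mL_A; mL_B] = S·[w00; w01] and [mR_A; mR_B] = S·[w10; w11]:
  w00 = -1, w01 = 0, w10 = -1, w11 = 1

-1 0 -1 1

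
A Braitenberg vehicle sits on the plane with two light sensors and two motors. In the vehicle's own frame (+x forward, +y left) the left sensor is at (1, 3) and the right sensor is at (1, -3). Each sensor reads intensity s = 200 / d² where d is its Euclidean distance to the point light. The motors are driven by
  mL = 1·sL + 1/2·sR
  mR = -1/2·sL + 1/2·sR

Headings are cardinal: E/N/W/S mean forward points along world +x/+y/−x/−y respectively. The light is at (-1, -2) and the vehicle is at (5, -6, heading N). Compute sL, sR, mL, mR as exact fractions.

left sensor world pos  = (2, -5); dL² = 18
right sensor world pos = (8, -5); dR² = 90
sL = 200/18 = 100/9
sR = 200/90 = 20/9
mL = 1·sL + 1/2·sR = 110/9
mR = -1/2·sL + 1/2·sR = -40/9

100/9 20/9 110/9 -40/9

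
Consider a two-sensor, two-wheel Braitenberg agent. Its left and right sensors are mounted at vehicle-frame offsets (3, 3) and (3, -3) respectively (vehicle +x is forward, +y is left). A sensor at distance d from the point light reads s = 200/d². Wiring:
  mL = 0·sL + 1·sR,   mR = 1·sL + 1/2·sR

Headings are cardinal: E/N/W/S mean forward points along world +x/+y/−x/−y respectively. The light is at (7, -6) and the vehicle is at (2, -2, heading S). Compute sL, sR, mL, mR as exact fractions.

40 40/13 40/13 540/13

left sensor world pos  = (5, -5); dL² = 5
right sensor world pos = (-1, -5); dR² = 65
sL = 200/5 = 40
sR = 200/65 = 40/13
mL = 0·sL + 1·sR = 40/13
mR = 1·sL + 1/2·sR = 540/13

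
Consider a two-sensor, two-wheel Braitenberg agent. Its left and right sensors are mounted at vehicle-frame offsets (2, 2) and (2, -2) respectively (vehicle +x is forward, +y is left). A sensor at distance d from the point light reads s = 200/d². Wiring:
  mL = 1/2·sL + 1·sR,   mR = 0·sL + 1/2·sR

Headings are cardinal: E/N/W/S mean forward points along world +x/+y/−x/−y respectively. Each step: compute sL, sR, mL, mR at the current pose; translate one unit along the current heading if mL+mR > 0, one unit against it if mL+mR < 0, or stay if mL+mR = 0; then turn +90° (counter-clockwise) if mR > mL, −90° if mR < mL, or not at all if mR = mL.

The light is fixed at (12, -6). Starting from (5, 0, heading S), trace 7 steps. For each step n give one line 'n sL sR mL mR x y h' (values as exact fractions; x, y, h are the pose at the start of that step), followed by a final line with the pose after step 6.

n=0: pose=(5,0,S); sL=200/41, sR=200/97; mL=17900/3977, mR=100/97; mL+mR=22000/3977 → advance +1; mR−mL=-13800/3977 → turn -1·90°
n=1: pose=(5,-1,W); sL=20/9, sR=20/13; mL=310/117, mR=10/13; mL+mR=400/117 → advance +1; mR−mL=-220/117 → turn -1·90°
n=2: pose=(4,-1,N); sL=200/149, sR=40/17; mL=7660/2533, mR=20/17; mL+mR=10640/2533 → advance +1; mR−mL=-4680/2533 → turn -1·90°
n=3: pose=(4,0,E); sL=2, sR=50/13; mL=63/13, mR=25/13; mL+mR=88/13 → advance +1; mR−mL=-38/13 → turn -1·90°
n=4: pose=(5,0,S); sL=200/41, sR=200/97; mL=17900/3977, mR=100/97; mL+mR=22000/3977 → advance +1; mR−mL=-13800/3977 → turn -1·90°
n=5: pose=(5,-1,W); sL=20/9, sR=20/13; mL=310/117, mR=10/13; mL+mR=400/117 → advance +1; mR−mL=-220/117 → turn -1·90°
n=6: pose=(4,-1,N); sL=200/149, sR=40/17; mL=7660/2533, mR=20/17; mL+mR=10640/2533 → advance +1; mR−mL=-4680/2533 → turn -1·90°

0 200/41 200/97 17900/3977 100/97 5 0 S
1 20/9 20/13 310/117 10/13 5 -1 W
2 200/149 40/17 7660/2533 20/17 4 -1 N
3 2 50/13 63/13 25/13 4 0 E
4 200/41 200/97 17900/3977 100/97 5 0 S
5 20/9 20/13 310/117 10/13 5 -1 W
6 200/149 40/17 7660/2533 20/17 4 -1 N
final 4 0 E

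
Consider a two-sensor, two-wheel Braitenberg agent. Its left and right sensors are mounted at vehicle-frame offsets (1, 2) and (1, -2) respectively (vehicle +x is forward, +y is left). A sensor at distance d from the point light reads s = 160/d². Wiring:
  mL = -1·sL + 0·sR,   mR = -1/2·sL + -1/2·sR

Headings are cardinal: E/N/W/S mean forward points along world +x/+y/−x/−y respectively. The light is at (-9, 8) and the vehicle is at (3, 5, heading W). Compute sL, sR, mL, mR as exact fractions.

left sensor world pos  = (2, 3); dL² = 146
right sensor world pos = (2, 7); dR² = 122
sL = 160/146 = 80/73
sR = 160/122 = 80/61
mL = -1·sL + 0·sR = -80/73
mR = -1/2·sL + -1/2·sR = -5360/4453

80/73 80/61 -80/73 -5360/4453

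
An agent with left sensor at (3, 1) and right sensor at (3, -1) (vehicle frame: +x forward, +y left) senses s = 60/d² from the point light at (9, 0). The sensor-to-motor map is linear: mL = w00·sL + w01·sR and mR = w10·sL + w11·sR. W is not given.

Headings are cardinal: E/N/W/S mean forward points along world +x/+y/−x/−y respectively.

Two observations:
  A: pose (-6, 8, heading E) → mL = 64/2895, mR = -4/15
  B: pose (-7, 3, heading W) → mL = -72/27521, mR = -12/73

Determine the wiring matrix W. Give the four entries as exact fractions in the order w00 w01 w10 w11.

obs A: pose=(-6,8,E) → sL=4/15, sR=60/193, mL=64/2895, mR=-4/15
obs B: pose=(-7,3,W) → sL=12/73, sR=60/377, mL=-72/27521, mR=-12/73
sensor matrix S = [[4/15, 60/193], [12/73, 60/377]]; det S = -46016/5311553
solve [mL_A; mL_B] = S·[w00; w01] and [mR_A; mR_B] = S·[w10; w11]:
  w00 = -1/2, w01 = 1/2, w10 = -1, w11 = 0

-1/2 1/2 -1 0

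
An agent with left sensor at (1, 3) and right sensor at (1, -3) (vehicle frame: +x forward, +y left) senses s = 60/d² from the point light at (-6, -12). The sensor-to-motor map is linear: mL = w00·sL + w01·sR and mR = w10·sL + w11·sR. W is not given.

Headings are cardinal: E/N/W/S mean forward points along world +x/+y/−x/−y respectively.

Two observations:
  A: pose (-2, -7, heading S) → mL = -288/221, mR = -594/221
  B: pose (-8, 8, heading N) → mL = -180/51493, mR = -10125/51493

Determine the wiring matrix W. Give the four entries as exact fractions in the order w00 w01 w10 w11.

1/2 -1/2 -1 -1/2

obs A: pose=(-2,-7,S) → sL=12/13, sR=60/17, mL=-288/221, mR=-594/221
obs B: pose=(-8,8,N) → sL=30/233, sR=30/221, mL=-180/51493, mR=-10125/51493
sensor matrix S = [[12/13, 60/17], [30/233, 30/221]]; det S = -12960/39377
solve [mL_A; mL_B] = S·[w00; w01] and [mR_A; mR_B] = S·[w10; w11]:
  w00 = 1/2, w01 = -1/2, w10 = -1, w11 = -1/2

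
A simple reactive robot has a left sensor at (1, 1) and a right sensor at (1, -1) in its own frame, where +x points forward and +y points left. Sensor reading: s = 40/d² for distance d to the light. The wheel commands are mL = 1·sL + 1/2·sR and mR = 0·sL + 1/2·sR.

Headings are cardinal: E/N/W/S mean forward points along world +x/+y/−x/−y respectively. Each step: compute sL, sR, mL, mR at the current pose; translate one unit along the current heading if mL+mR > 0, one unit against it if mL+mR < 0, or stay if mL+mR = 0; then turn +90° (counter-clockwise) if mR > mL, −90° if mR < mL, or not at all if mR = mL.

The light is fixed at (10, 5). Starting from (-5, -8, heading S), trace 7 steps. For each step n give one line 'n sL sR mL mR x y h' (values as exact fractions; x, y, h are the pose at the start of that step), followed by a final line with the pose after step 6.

0 5/49 10/113 810/5537 5/113 -5 -8 S
1 40/481 8/85 5324/40885 4/85 -5 -9 W
2 20/229 20/197 6230/45113 10/197 -6 -9 N
3 40/369 40/421 24220/155349 20/421 -6 -8 E
4 5/49 10/113 810/5537 5/113 -5 -8 S
5 40/481 8/85 5324/40885 4/85 -5 -9 W
6 20/229 20/197 6230/45113 10/197 -6 -9 N
final -6 -8 E

n=0: pose=(-5,-8,S); sL=5/49, sR=10/113; mL=810/5537, mR=5/113; mL+mR=1055/5537 → advance +1; mR−mL=-5/49 → turn -1·90°
n=1: pose=(-5,-9,W); sL=40/481, sR=8/85; mL=5324/40885, mR=4/85; mL+mR=7248/40885 → advance +1; mR−mL=-40/481 → turn -1·90°
n=2: pose=(-6,-9,N); sL=20/229, sR=20/197; mL=6230/45113, mR=10/197; mL+mR=8520/45113 → advance +1; mR−mL=-20/229 → turn -1·90°
n=3: pose=(-6,-8,E); sL=40/369, sR=40/421; mL=24220/155349, mR=20/421; mL+mR=31600/155349 → advance +1; mR−mL=-40/369 → turn -1·90°
n=4: pose=(-5,-8,S); sL=5/49, sR=10/113; mL=810/5537, mR=5/113; mL+mR=1055/5537 → advance +1; mR−mL=-5/49 → turn -1·90°
n=5: pose=(-5,-9,W); sL=40/481, sR=8/85; mL=5324/40885, mR=4/85; mL+mR=7248/40885 → advance +1; mR−mL=-40/481 → turn -1·90°
n=6: pose=(-6,-9,N); sL=20/229, sR=20/197; mL=6230/45113, mR=10/197; mL+mR=8520/45113 → advance +1; mR−mL=-20/229 → turn -1·90°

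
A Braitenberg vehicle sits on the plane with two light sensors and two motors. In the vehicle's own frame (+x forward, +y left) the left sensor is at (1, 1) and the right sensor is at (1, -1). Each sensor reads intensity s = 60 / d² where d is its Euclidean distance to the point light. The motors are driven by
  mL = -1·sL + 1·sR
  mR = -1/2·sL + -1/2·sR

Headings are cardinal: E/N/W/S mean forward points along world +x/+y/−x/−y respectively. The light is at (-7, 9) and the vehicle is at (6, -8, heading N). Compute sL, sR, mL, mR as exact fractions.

left sensor world pos  = (5, -7); dL² = 400
right sensor world pos = (7, -7); dR² = 452
sL = 60/400 = 3/20
sR = 60/452 = 15/113
mL = -1·sL + 1·sR = -39/2260
mR = -1/2·sL + -1/2·sR = -639/4520

3/20 15/113 -39/2260 -639/4520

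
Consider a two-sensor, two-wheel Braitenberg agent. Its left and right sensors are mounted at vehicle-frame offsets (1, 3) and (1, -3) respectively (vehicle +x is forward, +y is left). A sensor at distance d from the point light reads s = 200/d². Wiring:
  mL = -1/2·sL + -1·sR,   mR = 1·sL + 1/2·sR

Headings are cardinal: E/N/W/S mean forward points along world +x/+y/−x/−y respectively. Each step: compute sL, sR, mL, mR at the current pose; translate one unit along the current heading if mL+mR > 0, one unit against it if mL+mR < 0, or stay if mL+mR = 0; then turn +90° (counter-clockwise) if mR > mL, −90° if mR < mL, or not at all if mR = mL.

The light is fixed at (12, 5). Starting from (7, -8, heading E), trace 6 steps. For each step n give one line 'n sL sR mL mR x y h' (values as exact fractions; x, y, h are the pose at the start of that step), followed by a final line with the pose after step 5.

0 50/29 25/34 -1575/986 4125/1972 7 -8 E
1 200/193 40/29 -10620/5597 9660/5597 8 -8 N
2 100/157 100/73 -19350/11461 15150/11461 8 -9 W
3 8/9 200/261 -316/261 332/261 9 -9 S
4 50/37 25/41 -1950/1517 5025/3034 9 -10 E
5 200/221 200/197 -63900/43537 61500/43537 10 -10 N
final 10 -11 W

n=0: pose=(7,-8,E); sL=50/29, sR=25/34; mL=-1575/986, mR=4125/1972; mL+mR=975/1972 → advance +1; mR−mL=7275/1972 → turn +1·90°
n=1: pose=(8,-8,N); sL=200/193, sR=40/29; mL=-10620/5597, mR=9660/5597; mL+mR=-960/5597 → advance -1; mR−mL=20280/5597 → turn +1·90°
n=2: pose=(8,-9,W); sL=100/157, sR=100/73; mL=-19350/11461, mR=15150/11461; mL+mR=-4200/11461 → advance -1; mR−mL=34500/11461 → turn +1·90°
n=3: pose=(9,-9,S); sL=8/9, sR=200/261; mL=-316/261, mR=332/261; mL+mR=16/261 → advance +1; mR−mL=72/29 → turn +1·90°
n=4: pose=(9,-10,E); sL=50/37, sR=25/41; mL=-1950/1517, mR=5025/3034; mL+mR=1125/3034 → advance +1; mR−mL=8925/3034 → turn +1·90°
n=5: pose=(10,-10,N); sL=200/221, sR=200/197; mL=-63900/43537, mR=61500/43537; mL+mR=-2400/43537 → advance -1; mR−mL=125400/43537 → turn +1·90°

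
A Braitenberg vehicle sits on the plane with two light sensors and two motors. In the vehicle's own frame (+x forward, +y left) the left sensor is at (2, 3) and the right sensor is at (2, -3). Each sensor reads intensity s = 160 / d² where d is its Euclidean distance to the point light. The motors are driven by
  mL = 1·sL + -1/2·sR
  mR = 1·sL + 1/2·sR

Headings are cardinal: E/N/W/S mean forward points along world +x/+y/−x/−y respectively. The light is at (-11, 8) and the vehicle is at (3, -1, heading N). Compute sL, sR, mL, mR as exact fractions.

left sensor world pos  = (0, 1); dL² = 170
right sensor world pos = (6, 1); dR² = 338
sL = 160/170 = 16/17
sR = 160/338 = 80/169
mL = 1·sL + -1/2·sR = 2024/2873
mR = 1·sL + 1/2·sR = 3384/2873

16/17 80/169 2024/2873 3384/2873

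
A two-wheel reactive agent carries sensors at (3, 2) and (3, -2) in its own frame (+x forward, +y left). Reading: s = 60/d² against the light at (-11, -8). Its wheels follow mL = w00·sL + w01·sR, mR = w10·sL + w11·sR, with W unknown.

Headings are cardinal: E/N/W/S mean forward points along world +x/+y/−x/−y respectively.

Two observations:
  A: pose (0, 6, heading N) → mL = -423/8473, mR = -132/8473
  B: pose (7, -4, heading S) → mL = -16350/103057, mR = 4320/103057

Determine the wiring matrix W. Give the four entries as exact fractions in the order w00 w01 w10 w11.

obs A: pose=(0,6,N) → sL=6/37, sR=30/229, mL=-423/8473, mR=-132/8473
obs B: pose=(7,-4,S) → sL=60/401, sR=60/257, mL=-16350/103057, mR=4320/103057
sensor matrix S = [[6/37, 30/229], [60/401, 60/257]]; det S = 15942240/873201961
solve [mL_A; mL_B] = S·[w00; w01] and [mR_A; mR_B] = S·[w10; w11]:
  w00 = 1/2, w01 = -1, w10 = -1/2, w11 = 1/2

1/2 -1 -1/2 1/2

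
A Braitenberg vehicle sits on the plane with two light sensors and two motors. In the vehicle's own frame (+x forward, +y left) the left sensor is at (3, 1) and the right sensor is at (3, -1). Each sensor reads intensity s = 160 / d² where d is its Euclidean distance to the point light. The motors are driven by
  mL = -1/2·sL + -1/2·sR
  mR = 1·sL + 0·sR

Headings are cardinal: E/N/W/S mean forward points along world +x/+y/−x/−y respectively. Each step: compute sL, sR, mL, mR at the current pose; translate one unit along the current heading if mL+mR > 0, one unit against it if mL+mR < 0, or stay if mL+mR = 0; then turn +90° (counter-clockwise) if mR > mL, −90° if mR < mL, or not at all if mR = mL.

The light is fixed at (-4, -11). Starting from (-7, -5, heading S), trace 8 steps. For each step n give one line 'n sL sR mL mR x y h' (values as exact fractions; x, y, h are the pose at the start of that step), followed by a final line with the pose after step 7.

n=0: pose=(-7,-5,S); sL=160/13, sR=32/5; mL=-608/65, mR=160/13; mL+mR=192/65 → advance +1; mR−mL=1408/65 → turn +1·90°
n=1: pose=(-7,-6,E); sL=40/9, sR=10; mL=-65/9, mR=40/9; mL+mR=-25/9 → advance -1; mR−mL=35/3 → turn +1·90°
n=2: pose=(-8,-6,N); sL=160/89, sR=160/73; mL=-12960/6497, mR=160/89; mL+mR=-1280/6497 → advance -1; mR−mL=24640/6497 → turn +1·90°
n=3: pose=(-8,-7,W); sL=80/29, sR=80/37; mL=-2640/1073, mR=80/29; mL+mR=320/1073 → advance +1; mR−mL=5600/1073 → turn +1·90°
n=4: pose=(-9,-7,S); sL=160/17, sR=160/37; mL=-4320/629, mR=160/17; mL+mR=1600/629 → advance +1; mR−mL=10240/629 → turn +1·90°
n=5: pose=(-9,-8,E); sL=8, sR=20; mL=-14, mR=8; mL+mR=-6 → advance -1; mR−mL=22 → turn +1·90°
n=6: pose=(-10,-8,N); sL=32/17, sR=160/61; mL=-2336/1037, mR=32/17; mL+mR=-384/1037 → advance -1; mR−mL=4288/1037 → turn +1·90°
n=7: pose=(-10,-9,W); sL=80/41, sR=16/9; mL=-688/369, mR=80/41; mL+mR=32/369 → advance +1; mR−mL=1408/369 → turn +1·90°

0 160/13 32/5 -608/65 160/13 -7 -5 S
1 40/9 10 -65/9 40/9 -7 -6 E
2 160/89 160/73 -12960/6497 160/89 -8 -6 N
3 80/29 80/37 -2640/1073 80/29 -8 -7 W
4 160/17 160/37 -4320/629 160/17 -9 -7 S
5 8 20 -14 8 -9 -8 E
6 32/17 160/61 -2336/1037 32/17 -10 -8 N
7 80/41 16/9 -688/369 80/41 -10 -9 W
final -11 -9 S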